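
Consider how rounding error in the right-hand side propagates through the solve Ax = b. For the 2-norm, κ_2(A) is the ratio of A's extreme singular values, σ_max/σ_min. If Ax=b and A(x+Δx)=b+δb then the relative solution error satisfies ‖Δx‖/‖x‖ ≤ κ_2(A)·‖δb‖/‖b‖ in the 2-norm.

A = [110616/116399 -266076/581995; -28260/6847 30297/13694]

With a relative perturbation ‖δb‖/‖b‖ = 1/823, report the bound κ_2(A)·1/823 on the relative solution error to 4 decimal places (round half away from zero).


M = AᵀA = [144580176/8059921 -385503786/40299605; -385503786/40299605 4113666009/805992100]. tr(M)=64261881/2788900, det(M)=1296/27889
eigenvalues of AᵀA: λ = (tr ± √(tr²−4·det))/2 = 576/25, 225/111556
κ = σ_max/σ_min = (24/5)/(15/334) = 106.8800
bound on ‖Δx‖/‖x‖: κ·ε = 106.8800·1/823 = 0.1299

0.1299


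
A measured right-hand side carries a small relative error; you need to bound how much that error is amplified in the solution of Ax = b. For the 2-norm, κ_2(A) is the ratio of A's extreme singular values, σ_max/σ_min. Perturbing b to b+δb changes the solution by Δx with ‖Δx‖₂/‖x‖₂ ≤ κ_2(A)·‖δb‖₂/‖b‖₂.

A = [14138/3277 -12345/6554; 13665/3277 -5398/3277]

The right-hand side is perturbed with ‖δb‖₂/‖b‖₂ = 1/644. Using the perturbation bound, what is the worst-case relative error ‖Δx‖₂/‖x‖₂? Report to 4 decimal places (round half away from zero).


form AᵀA = [459709/12769 -191475/12769; -191475/12769 319801/51076] with trace 2158637/51076 and determinant 28561/51076
solving λ² − 2158637/51076·λ + 28561/51076 = 0 gives λ = 169/4, 169/12769
κ_2(A) = √(λ_max/λ_min) = √((169/4) / (169/12769)) = 56.5000
bound on ‖Δx‖/‖x‖: κ·ε = 56.5000·1/644 = 0.0877

0.0877


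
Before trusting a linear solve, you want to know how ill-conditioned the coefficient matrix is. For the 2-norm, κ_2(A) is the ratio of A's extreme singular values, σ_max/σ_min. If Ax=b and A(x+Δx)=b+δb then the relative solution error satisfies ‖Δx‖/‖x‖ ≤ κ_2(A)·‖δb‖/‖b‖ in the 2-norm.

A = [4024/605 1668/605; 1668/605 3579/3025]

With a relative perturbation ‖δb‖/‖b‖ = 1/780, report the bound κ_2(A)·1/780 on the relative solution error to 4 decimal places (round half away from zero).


form AᵀA = [758992/14641 39529932/1830125; 39529932/1830125 82364841/9150625] with trace 556734841/9150625 and determinant 16451136/228765625
solving λ² − 556734841/9150625·λ + 16451136/228765625 = 0 gives λ = 1521/25, 10816/9150625
κ = σ_max/σ_min = (39/5)/(104/3025) = 226.8750
worst-case relative error ≤ 226.8750 × 1/780 = 0.2909

0.2909


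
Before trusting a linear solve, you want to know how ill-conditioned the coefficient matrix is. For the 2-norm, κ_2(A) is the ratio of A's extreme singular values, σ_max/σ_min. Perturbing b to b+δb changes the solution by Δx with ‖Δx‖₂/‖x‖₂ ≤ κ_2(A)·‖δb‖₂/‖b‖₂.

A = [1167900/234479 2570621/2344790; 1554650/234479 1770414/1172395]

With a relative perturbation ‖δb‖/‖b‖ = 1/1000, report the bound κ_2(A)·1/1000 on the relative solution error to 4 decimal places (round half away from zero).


form AᵀA = [92217732500/1340985401 20748723210/1340985401; 20748723210/1340985401 18678590489/5363941604] with trace 9452427329/130827844 and determinant 2088025/32706961
eigenvalues of AᵀA: λ = (tr ± √(tr²−4·det))/2 = 289/4, 28900/32706961
κ = σ_max/σ_min = (17/2)/(170/5719) = 285.9500
bound on ‖Δx‖/‖x‖: κ·ε = 285.9500·1/1000 = 0.2860

0.2860


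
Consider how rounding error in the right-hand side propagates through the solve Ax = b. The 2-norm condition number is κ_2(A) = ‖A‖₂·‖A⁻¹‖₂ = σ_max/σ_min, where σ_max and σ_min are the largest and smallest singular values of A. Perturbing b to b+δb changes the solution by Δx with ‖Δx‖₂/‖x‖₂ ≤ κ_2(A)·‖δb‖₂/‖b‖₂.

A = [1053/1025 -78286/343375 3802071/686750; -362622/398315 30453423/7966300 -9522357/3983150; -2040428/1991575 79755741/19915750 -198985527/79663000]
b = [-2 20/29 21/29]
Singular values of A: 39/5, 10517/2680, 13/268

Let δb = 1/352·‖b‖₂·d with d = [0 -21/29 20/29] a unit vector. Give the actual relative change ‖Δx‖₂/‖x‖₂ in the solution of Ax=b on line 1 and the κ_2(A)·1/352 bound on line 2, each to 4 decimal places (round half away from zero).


0.3623
0.4568

from the listed singular values, σ₁ = 39/5, σ_n = 13/268
condition number: (39/5) ÷ (13/268) = 160.8000
κ_2(A)·‖δb‖/‖b‖ = 0.4568
solve Ax = b  →  x = [-0.0563 -0.0538 -0.3530]
‖b‖₂ = 2.2361 and ‖x‖₂ = 0.3615
δb = ε·‖b‖·d = [0.0000 -0.0046 0.0044]; solving A·Δx = δb gives ‖Δx‖ = 0.1310
relative error = 0.3623
tightness: 0.3623 against a bound of 0.4568 (unrounded ratio ≈ 0.7930)


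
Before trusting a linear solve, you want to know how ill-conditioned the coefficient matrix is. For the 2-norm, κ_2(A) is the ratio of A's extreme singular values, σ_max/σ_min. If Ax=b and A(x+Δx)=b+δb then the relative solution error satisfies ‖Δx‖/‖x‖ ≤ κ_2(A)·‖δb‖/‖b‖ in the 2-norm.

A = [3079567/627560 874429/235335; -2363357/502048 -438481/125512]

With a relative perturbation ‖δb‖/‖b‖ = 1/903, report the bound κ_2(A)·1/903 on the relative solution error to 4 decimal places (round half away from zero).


0.2301

AᵀA = [346463893289/7492633600 194878884311/5619475200; 194878884311/5619475200 109626428089/4214606400]; tr = 194887915561/2697348096, det = 1305015625/10789392384
char-poly roots: 289/4 and 4515625/2697348096
so κ_2 = √((289/4) / (4515625/2697348096)) = 207.7440
bound on ‖Δx‖/‖x‖: κ·ε = 207.7440·1/903 = 0.2301


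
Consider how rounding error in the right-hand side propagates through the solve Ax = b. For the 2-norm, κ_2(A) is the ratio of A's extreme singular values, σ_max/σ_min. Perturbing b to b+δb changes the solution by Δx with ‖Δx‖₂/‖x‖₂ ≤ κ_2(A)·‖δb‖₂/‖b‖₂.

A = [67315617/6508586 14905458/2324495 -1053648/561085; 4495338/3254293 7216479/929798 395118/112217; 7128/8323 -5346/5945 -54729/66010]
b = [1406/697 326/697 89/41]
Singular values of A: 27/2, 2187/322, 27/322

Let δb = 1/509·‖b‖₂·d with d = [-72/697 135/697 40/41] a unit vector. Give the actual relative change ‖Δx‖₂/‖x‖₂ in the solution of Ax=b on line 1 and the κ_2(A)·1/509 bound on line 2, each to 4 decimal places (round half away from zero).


0.0029
0.3163

σ_max = 27/2, σ_min = 27/322
κ_2(A) = (27/2) / (27/322) = 161.0000
perturbation bound = 161.0000·1/509 = 0.3163
solve Ax = b  →  x = [10.0582 -10.3463 18.9931]
‖b‖₂ = 3.0000 and ‖x‖₂ = 23.8528
with δb = [-0.0006 0.0011 0.0058], A·Δx = δb → ‖Δx‖ = 0.0703
relative error = 0.0029
tightness: 0.0029 against a bound of 0.3163 (unrounded ratio ≈ 0.0093)


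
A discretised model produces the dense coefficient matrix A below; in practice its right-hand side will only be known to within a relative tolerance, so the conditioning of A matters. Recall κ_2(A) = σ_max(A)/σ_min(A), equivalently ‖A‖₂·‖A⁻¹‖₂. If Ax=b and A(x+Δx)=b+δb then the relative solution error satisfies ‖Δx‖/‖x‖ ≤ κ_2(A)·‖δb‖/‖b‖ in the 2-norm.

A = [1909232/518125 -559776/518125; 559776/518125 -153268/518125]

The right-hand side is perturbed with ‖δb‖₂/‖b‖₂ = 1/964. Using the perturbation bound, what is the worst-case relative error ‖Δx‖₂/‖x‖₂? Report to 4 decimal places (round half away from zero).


0.2150

M = AᵀA = [253345024/17181025 -73890432/17181025; -73890432/17181025 21557776/17181025]. tr(M)=10996112/687241, det(M)=4096/687241
λ_max, λ_min = (10996112/687241 ± √120903219360000/472300192081)/2 = 16, 256/687241
so κ_2 = √(16 / (256/687241)) = 207.2500
κ_2(A)·‖δb‖/‖b‖ = 0.2150


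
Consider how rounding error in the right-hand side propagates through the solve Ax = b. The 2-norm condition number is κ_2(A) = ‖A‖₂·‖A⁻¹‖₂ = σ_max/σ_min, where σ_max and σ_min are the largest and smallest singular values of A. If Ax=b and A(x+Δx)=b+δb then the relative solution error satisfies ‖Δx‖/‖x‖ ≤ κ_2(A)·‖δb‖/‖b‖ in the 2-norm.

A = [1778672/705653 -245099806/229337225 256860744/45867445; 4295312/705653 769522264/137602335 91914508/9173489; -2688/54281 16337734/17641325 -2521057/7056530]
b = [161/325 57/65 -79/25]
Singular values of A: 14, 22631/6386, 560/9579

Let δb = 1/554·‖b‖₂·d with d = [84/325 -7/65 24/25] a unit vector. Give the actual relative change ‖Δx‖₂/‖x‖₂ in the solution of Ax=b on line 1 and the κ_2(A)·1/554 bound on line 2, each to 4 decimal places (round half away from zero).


σ_max = 14, σ_min = 560/9579
κ_2(A) = 14 / (560/9579) = 239.4750
bound on ‖Δx‖/‖x‖: κ·ε = 239.4750·1/554 = 0.4323
solve Ax = b  →  x = [45.3125 -9.5242 -22.1244]
‖b‖ = 3.3166, ‖x‖ = 51.3169
δb = ε·‖b‖·d = [0.0015 -0.0006 0.0057]; solving A·Δx = δb gives ‖Δx‖ = 0.1024
dividing the unrounded norms, ‖Δx‖/‖x‖ = 0.0020
tightness: 0.0020 against a bound of 0.4323 (unrounded ratio ≈ 0.0046)

0.0020
0.4323


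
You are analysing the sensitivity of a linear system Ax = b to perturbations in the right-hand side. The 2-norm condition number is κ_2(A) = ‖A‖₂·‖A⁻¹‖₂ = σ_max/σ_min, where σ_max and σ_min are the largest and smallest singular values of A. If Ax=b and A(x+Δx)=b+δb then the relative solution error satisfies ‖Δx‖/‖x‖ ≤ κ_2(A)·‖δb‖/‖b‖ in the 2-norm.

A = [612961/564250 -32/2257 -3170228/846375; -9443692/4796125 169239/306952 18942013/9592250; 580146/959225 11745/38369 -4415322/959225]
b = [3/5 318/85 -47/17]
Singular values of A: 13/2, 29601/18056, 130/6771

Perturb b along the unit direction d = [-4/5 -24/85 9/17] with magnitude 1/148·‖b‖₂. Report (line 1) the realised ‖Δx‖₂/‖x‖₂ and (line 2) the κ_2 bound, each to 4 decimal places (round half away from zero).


from the listed singular values, σ₁ = 13/2, σ_n = 130/6771
κ = σ_max/σ_min = (13/2)/(130/6771) = 338.5500
worst-case relative error ≤ 338.5500 × 1/148 = 2.2875
solve Ax = b  →  x = [-58.9040 -143.7651 -16.6996]
‖b‖₂ = 4.6904 and ‖x‖₂ = 156.2593
re-solving with b+δb shifts x by Δx of norm 1.6507
relative error = 0.0106
tightness: 0.0106 against a bound of 2.2875 (unrounded ratio ≈ 0.0046)

0.0106
2.2875


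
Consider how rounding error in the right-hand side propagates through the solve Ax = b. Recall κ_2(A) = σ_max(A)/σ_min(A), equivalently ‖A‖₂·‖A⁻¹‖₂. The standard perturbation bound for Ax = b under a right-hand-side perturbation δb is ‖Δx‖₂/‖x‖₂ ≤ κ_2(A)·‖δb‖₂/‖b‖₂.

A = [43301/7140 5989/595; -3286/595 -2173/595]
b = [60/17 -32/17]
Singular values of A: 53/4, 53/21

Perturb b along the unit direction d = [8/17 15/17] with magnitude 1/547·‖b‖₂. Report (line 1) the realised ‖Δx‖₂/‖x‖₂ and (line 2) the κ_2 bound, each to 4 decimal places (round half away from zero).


largest singular value 53/4, smallest 53/21
condition number: (53/4) ÷ (53/21) = 5.2500
κ_2(A)·‖δb‖/‖b‖ = 0.0096
solve Ax = b  →  x = [0.1811 0.2415]
‖b‖₂ = 4.0000 and ‖x‖₂ = 0.3019
with δb = [0.0034 0.0065], A·Δx = δb → ‖Δx‖ = 0.0029
relative error = 0.0096
realised/bound = 1 exactly: the bound is attained for this b and d

0.0096
0.0096


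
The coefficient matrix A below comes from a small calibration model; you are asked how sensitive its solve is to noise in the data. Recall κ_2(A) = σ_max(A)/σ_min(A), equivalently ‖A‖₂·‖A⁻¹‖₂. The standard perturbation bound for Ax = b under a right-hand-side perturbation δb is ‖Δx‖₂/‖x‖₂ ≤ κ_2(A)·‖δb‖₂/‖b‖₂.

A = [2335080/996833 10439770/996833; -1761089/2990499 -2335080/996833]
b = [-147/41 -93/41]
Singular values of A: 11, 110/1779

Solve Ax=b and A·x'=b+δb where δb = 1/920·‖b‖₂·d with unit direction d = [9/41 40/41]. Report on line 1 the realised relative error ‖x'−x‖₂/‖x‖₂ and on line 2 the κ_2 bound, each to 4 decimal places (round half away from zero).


largest singular value 11, smallest 110/1779
κ_2(A) = 11 / (110/1779) = 177.9000
worst-case relative error ≤ 177.9000 × 1/920 = 0.1934
solve Ax = b  →  x = [47.2749 -10.9164]
‖b‖₂ = 4.2426 and ‖x‖₂ = 48.5189
re-solving with b+δb shifts x by Δx of norm 0.0746
relative error = 0.0015
tightness: 0.0015 against a bound of 0.1934 (unrounded ratio ≈ 0.0079)

0.0015
0.1934


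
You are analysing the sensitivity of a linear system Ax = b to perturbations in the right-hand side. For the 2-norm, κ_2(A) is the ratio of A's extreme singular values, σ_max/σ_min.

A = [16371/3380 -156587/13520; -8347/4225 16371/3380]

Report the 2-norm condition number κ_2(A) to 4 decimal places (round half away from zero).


form AᵀA = [46242601/1690000 -88779933/1352000; -88779933/1352000 6818377/43264] with trace 29593889/160000 and determinant 83521/250000
solving λ² − 29593889/160000·λ + 83521/250000 = 0 gives λ = 4624/25, 289/160000
κ_2(A) = √(λ_max/λ_min) = √((4624/25) / (289/160000)) = 320.0000

320.0000


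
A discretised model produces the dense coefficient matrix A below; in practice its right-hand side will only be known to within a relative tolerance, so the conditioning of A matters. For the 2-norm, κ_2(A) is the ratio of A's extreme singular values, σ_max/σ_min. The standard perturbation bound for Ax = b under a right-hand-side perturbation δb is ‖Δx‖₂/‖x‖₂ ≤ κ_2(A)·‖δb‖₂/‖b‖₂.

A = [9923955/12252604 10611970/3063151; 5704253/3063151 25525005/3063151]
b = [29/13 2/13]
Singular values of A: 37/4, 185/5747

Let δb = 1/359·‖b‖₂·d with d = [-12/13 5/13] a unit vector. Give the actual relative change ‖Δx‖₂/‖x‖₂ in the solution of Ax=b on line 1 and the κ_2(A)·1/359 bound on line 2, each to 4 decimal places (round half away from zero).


largest singular value 37/4, smallest 185/5747
condition number: (37/4) ÷ (185/5747) = 287.3500
bound on ‖Δx‖/‖x‖: κ·ε = 287.3500·1/359 = 0.8004
solve Ax = b  →  x = [60.6381 -13.5328]
2-norm of b is 2.2361; of x, 62.1298
δb = ε·‖b‖·d = [-0.0057 0.0024]; solving A·Δx = δb gives ‖Δx‖ = 0.1935
realised ‖Δx‖/‖x‖ = 0.0031
tightness: 0.0031 against a bound of 0.8004 (unrounded ratio ≈ 0.0039)

0.0031
0.8004


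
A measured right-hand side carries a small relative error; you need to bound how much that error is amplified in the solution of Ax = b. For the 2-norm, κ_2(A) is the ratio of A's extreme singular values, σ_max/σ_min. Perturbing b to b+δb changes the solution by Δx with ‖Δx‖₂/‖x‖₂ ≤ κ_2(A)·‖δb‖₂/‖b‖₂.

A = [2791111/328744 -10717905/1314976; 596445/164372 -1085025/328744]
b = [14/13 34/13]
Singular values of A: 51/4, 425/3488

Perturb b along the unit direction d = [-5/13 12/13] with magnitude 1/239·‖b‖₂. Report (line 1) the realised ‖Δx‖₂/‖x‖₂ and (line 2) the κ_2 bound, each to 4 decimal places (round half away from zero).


σ_max = 51/4, σ_min = 425/3488
κ = σ_max/σ_min = (51/4)/(425/3488) = 104.6400
worst-case relative error ≤ 104.6400 × 1/239 = 0.4378
solve Ax = b  →  x = [11.4337 11.7779]
‖b‖₂ = 2.8284 and ‖x‖₂ = 16.4149
with δb = [-0.0046 0.0109], A·Δx = δb → ‖Δx‖ = 0.0971
relative error = 0.0059
tightness: 0.0059 against a bound of 0.4378 (unrounded ratio ≈ 0.0135)

0.0059
0.4378


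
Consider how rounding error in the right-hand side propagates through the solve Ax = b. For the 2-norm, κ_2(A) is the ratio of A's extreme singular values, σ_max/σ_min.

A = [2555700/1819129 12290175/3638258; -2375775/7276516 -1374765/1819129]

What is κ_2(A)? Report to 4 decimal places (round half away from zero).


341.3000

AᵀA = [65526440625/31497730576 39313582875/7874432644; 39313582875/7874432644 94353549525/7874432644]; tr = 2620950525/186377104, det = 1265625/745508416
λ_max, λ_min = (2620950525/186377104 ± √6869145770975525625/34736424895426816)/2 = 225/16, 5625/46594276
κ_2(A) = √(λ_max/λ_min) = √((225/16) / (5625/46594276)) = 341.3000


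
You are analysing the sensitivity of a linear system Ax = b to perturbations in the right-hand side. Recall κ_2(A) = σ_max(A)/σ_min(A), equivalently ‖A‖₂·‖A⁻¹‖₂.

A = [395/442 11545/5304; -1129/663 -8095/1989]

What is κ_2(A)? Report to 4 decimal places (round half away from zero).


360.0000

form AᵀA = [22501/6084 647995/73008; 647995/73008 18662425/876096] with trace 129601/5184 and determinant 25/5184
λ_max, λ_min = (129601/5184 ± √16795900801/26873856)/2 = 25, 1/5184
κ = σ_max/σ_min = 5/(1/72) = 360.0000


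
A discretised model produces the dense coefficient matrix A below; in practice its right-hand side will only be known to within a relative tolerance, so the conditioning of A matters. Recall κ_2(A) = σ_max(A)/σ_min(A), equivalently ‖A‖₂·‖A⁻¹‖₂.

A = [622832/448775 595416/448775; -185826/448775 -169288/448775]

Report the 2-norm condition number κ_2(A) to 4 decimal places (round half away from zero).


154.7500

form AᵀA = [675921604/322238401 643683600/322238401; 643683600/322238401 613085824/322238401] with trace 1532708/383161 and determinant 256/383161
char-poly roots: 4 and 64/383161
κ_2(A) = √(λ_max/λ_min) = √(4 / (64/383161)) = 154.7500


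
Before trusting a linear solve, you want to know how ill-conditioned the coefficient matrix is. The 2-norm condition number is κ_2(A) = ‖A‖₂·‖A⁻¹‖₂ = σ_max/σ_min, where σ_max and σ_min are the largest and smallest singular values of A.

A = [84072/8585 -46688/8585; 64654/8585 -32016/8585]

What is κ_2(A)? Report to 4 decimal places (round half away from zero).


44.1875

AᵀA = [449929636/2948089 -239804640/2948089; -239804640/2948089 128191744/2948089]; tr = 2000420/10201, det = 200704/10201
solving λ² − 2000420/10201·λ + 200704/10201 = 0 gives λ = 196, 1024/10201
so κ_2 = √(196 / (1024/10201)) = 44.1875


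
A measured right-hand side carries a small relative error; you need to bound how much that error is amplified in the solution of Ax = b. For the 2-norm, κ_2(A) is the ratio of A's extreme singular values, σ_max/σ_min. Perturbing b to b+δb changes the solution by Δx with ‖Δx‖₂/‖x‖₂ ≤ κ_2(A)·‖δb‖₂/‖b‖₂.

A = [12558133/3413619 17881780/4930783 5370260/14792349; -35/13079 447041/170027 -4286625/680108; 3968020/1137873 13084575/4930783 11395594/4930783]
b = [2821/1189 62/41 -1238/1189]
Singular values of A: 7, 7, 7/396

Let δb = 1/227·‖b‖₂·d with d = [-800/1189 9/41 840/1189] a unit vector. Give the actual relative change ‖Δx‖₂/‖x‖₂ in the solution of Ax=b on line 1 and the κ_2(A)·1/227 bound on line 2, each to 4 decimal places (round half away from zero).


largest singular value 7, smallest 7/396
κ = σ_max/σ_min = 7/(7/396) = 396.0000
worst-case relative error ≤ 396.0000 × 1/227 = 1.7445
solve Ax = b  →  x = [78.1330 -75.4278 -31.7378]
‖b‖ = 3.0000, ‖x‖ = 113.1433
δb = ε·‖b‖·d = [-0.0089 0.0029 0.0093]; solving A·Δx = δb gives ‖Δx‖ = 0.7476
relative error = 0.0066
so the bound overstates the realised error by a factor of ≈ 264.0011 (computed from the unrounded values)

0.0066
1.7445


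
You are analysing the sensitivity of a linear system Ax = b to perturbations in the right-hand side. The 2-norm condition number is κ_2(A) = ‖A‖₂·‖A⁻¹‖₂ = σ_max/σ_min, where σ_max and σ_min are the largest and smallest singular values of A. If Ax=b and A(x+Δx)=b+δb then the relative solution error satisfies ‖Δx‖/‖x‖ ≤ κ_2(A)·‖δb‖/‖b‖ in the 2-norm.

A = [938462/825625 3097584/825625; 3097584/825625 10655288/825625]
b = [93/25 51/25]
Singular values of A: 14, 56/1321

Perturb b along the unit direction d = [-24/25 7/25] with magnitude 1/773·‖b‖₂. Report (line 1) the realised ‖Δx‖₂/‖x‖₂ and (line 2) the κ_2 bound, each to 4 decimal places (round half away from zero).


0.0018
0.4272

from the listed singular values, σ₁ = 14, σ_n = 56/1321
κ = σ_max/σ_min = 14/(56/1321) = 330.2500
perturbation bound = 330.2500·1/773 = 0.4272
solve Ax = b  →  x = [67.9971 -19.6093]
‖b‖ = 4.2426, ‖x‖ = 70.7682
with δb = [-0.0053 0.0015], A·Δx = δb → ‖Δx‖ = 0.1295
relative error = 0.0018
tightness: 0.0018 against a bound of 0.4272 (unrounded ratio ≈ 0.0043)


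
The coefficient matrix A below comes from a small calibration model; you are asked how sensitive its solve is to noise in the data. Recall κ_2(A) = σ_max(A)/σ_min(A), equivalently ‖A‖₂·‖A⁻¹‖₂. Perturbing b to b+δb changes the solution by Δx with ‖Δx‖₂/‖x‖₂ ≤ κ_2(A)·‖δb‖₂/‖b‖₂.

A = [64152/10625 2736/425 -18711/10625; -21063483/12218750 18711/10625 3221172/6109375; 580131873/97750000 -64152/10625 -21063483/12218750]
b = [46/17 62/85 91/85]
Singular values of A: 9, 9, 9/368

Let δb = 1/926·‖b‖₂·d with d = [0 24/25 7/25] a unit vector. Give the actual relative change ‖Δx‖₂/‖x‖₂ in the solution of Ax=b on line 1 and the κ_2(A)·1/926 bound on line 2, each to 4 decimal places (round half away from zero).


0.0032
0.3974

σ_max = 9, σ_min = 9/368
condition number: 9 ÷ (9/368) = 368.0000
worst-case relative error ≤ 368.0000 × 1/926 = 0.3974
solve Ax = b  →  x = [11.7134 0.1511 39.1762]
‖b‖₂ = 3.0000 and ‖x‖₂ = 40.8901
with δb = [0.0000 0.0031 0.0009], A·Δx = δb → ‖Δx‖ = 0.1325
relative error = 0.0032
so the bound overstates the realised error by a factor of ≈ 122.6703 (computed from the unrounded values)


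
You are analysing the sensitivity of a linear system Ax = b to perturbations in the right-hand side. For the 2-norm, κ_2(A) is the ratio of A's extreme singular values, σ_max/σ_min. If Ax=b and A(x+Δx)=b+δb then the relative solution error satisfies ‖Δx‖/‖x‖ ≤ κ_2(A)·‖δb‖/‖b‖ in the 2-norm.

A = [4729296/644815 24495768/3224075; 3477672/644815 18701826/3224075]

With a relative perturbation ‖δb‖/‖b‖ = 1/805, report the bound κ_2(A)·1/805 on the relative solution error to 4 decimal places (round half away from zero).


0.1381

M = AᵀA = [1378417727808/16631455369 7235462169936/83157276845; 7235462169936/83157276845 37992037825764/415786384225]. tr(M)=86150393604/494395225, det(M)=1214383104/494395225
eigenvalues of AᵀA: λ = (tr ± √(tr²−4·det))/2 = 4356/25, 278784/19775809
σ_max=√(4356/25)=(66/5), σ_min=√(278784/19775809)=(528/4447) → κ = 111.1750
worst-case relative error ≤ 111.1750 × 1/805 = 0.1381


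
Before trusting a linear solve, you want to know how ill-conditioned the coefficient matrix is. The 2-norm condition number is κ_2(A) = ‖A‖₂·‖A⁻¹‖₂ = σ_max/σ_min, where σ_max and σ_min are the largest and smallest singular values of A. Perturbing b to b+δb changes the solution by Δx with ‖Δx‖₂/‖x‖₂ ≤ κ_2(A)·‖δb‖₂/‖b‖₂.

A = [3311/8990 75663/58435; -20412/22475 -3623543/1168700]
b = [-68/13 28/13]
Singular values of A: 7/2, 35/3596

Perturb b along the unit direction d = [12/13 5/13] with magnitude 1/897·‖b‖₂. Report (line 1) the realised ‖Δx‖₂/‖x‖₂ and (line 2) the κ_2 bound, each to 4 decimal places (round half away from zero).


0.0016
0.4009

largest singular value 7/2, smallest 35/3596
κ_2(A) = (7/2) / (35/3596) = 359.6000
perturbation bound = 359.6000·1/897 = 0.4009
solve Ax = b  →  x = [394.2126 -116.1691]
‖b‖₂ = 5.6569 and ‖x‖₂ = 410.9730
δb = ε·‖b‖·d = [0.0058 0.0024]; solving A·Δx = δb gives ‖Δx‖ = 0.6479
relative error = 0.0016
realised/bound (from unrounded values) ≈ 0.0039


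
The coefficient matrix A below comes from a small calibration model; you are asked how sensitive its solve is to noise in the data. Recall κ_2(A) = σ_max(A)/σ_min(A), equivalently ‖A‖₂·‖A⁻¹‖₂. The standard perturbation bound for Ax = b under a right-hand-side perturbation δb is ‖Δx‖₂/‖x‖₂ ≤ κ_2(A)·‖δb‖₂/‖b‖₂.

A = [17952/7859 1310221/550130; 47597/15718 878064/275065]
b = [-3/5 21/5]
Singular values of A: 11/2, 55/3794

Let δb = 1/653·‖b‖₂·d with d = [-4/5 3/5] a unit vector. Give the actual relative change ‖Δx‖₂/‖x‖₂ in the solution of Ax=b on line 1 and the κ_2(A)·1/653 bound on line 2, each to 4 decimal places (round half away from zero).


0.0022
0.5810

largest singular value 11/2, smallest 55/3794
κ = σ_max/σ_min = (11/2)/(55/3794) = 379.4000
worst-case relative error ≤ 379.4000 × 1/653 = 0.5810
solve Ax = b  →  x = [-149.4809 143.1160]
‖b‖₂ = 4.2426 and ‖x‖₂ = 206.9462
with δb = [-0.0052 0.0039], A·Δx = δb → ‖Δx‖ = 0.4482
realised ‖Δx‖/‖x‖ = 0.0022
tightness: 0.0022 against a bound of 0.5810 (unrounded ratio ≈ 0.0037)


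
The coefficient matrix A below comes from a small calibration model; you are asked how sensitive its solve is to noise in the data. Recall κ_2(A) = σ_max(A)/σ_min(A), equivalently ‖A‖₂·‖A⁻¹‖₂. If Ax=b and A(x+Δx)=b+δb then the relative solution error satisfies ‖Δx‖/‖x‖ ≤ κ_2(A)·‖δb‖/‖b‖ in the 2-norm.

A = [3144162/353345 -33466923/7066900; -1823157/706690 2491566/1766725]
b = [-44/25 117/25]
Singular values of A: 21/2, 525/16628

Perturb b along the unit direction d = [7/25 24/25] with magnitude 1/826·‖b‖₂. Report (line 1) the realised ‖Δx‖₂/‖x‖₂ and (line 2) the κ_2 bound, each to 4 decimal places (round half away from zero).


0.0015
0.4026

σ_max = 21/2, σ_min = 525/16628
condition number: (21/2) ÷ (525/16628) = 332.5600
perturbation bound = 332.5600·1/826 = 0.4026
solve Ax = b  →  x = [59.3665 111.9193]
‖b‖₂ = 5.0000 and ‖x‖₂ = 126.6898
with δb = [0.0017 0.0058], A·Δx = δb → ‖Δx‖ = 0.1917
dividing the unrounded norms, ‖Δx‖/‖x‖ = 0.0015
realised/bound (from unrounded values) ≈ 0.0038


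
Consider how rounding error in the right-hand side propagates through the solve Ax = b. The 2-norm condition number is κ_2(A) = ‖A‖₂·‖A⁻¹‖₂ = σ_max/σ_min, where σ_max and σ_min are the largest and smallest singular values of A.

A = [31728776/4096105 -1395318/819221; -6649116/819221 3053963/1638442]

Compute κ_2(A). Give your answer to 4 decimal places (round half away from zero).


AᵀA = [2511276832336/19950150025 -113004896418/3990030005; -113004896418/3990030005 20349987265/3192024004]; tr = 6278320649/47472100, det = 4477456/11868025
char-poly roots: 529/4 and 33856/11868025
σ_max=√(529/4)=(23/2), σ_min=√(33856/11868025)=(184/3445) → κ = 215.3125

215.3125


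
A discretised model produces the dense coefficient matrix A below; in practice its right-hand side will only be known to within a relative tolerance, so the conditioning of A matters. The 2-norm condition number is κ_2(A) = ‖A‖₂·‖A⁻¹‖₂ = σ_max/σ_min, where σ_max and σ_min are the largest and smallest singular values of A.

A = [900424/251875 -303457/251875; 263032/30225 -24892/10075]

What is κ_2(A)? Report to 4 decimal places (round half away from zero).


AᵀA = [299041515136/3378515625 -29064143416/1126171875; -29064143416/1126171875 2836351721/375390625]; tr = 519309889/5405625, det = 368947264/135140625
eigenvalues of AᵀA: λ = (tr ± √(tr²−4·det))/2 = 2401/25, 153664/5405625
σ_max=√(2401/25)=(49/5), σ_min=√(153664/5405625)=(392/2325) → κ = 58.1250

58.1250


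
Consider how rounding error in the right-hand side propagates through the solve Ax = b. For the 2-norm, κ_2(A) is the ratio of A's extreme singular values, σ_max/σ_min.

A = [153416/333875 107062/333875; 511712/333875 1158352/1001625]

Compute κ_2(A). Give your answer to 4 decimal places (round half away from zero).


AᵀA = [456617024/178356025 1027228304/535068075; 1027228304/535068075 2311903684/1605204225]; tr = 256858276/64208169, det = 102400/64208169
λ_max, λ_min = (256858276/64208169 ± √65949874283669776/4122688966332561)/2 = 4, 25600/64208169
so κ_2 = √(4 / (25600/64208169)) = 100.1625

100.1625


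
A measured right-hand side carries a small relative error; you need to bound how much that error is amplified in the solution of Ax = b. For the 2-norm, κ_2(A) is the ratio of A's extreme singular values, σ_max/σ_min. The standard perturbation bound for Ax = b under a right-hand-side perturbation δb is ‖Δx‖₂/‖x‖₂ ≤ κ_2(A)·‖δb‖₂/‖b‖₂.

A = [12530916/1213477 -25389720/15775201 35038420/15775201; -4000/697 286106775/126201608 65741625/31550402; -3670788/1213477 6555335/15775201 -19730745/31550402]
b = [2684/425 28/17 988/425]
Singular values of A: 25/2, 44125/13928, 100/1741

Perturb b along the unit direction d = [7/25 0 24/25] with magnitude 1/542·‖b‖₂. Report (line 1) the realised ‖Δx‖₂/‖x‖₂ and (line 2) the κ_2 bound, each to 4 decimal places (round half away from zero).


σ_max = 25/2, σ_min = 100/1741
κ = σ_max/σ_min = (25/2)/(100/1741) = 217.6250
perturbation bound = 217.6250·1/542 = 0.4015
solve Ax = b  →  x = [-14.9746 -62.2944 27.3238]
2-norm of b is 6.9282; of x, 69.6522
re-solving with b+δb shifts x by Δx of norm 0.2225
realised ‖Δx‖/‖x‖ = 0.0032
realised/bound (from unrounded values) ≈ 0.0080

0.0032
0.4015


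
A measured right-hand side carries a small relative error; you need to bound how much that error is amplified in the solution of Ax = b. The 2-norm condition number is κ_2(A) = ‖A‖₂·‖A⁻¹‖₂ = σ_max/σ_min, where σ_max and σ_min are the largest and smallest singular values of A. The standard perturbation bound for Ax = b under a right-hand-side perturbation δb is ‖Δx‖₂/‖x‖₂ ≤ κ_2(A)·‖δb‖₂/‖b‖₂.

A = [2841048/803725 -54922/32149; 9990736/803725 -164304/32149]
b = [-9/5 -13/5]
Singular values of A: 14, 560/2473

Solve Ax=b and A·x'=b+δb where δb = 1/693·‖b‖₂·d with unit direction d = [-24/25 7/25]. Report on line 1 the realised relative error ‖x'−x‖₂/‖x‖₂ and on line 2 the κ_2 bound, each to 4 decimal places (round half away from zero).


σ_max = 14, σ_min = 560/2473
κ = σ_max/σ_min = 14/(560/2473) = 61.8250
perturbation bound = 61.8250·1/693 = 0.0892
solve Ax = b  →  x = [1.5007 4.1588]
2-norm of b is 3.1623; of x, 4.4213
Δx = A⁻¹·δb where δb = 1/693·3.1623·d; ‖Δx‖ = 0.0202
realised ‖Δx‖/‖x‖ = 0.0046
so the bound overstates the realised error by a factor of ≈ 19.5738 (computed from the unrounded values)

0.0046
0.0892


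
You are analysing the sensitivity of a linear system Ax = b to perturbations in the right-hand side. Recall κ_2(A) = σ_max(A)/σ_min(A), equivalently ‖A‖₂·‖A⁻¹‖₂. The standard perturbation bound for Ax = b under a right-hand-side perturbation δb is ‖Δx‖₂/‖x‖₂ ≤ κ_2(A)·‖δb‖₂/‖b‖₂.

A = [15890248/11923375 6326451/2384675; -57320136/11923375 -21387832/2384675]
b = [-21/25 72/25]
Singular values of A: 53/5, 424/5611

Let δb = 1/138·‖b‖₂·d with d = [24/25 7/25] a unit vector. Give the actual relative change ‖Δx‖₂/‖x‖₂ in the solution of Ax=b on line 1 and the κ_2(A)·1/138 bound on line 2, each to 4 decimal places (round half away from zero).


largest singular value 53/5, smallest 424/5611
κ_2(A) = (53/5) / (424/5611) = 140.2750
κ_2(A)·‖δb‖/‖b‖ = 1.0165
solve Ax = b  →  x = [-0.1332 -0.2497]
‖b‖ = 3.0000, ‖x‖ = 0.2830
re-solving with b+δb shifts x by Δx of norm 0.2877
dividing the unrounded norms, ‖Δx‖/‖x‖ = 1.0165
so the bound is sharp here: realised error equals the bound

1.0165
1.0165


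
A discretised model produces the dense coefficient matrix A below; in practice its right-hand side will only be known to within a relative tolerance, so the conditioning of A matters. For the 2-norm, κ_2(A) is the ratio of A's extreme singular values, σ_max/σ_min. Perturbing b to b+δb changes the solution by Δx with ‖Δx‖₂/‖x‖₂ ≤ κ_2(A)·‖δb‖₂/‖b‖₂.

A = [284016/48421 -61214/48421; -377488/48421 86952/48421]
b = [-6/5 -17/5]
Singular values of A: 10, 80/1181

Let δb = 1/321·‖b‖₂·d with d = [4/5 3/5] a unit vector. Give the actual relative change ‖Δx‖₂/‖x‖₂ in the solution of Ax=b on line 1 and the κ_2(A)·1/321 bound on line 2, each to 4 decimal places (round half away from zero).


0.0037
0.4599

largest singular value 10, smallest 80/1181
κ = σ_max/σ_min = 10/(80/1181) = 147.6250
perturbation bound = 147.6250·1/321 = 0.4599
solve Ax = b  →  x = [-9.5265 -43.2512]
2-norm of b is 3.6056; of x, 44.2880
Δx = A⁻¹·δb where δb = 1/321·3.6056·d; ‖Δx‖ = 0.1658
realised ‖Δx‖/‖x‖ = 0.0037
realised/bound (from unrounded values) ≈ 0.0081


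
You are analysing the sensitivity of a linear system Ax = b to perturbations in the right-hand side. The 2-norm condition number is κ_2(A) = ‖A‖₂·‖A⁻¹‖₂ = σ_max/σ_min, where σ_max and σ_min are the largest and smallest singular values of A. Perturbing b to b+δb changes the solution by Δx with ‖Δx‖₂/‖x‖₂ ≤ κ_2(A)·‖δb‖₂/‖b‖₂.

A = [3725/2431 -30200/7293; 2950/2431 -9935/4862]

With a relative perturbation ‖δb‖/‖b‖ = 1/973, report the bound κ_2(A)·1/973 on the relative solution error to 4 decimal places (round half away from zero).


0.0136

M = AᵀA = [78125/20449 -541375/61347; -541375/61347 15697225/736164]. tr(M)=109525/4356, det(M)=15625/4356
eigenvalues of AᵀA: λ = (tr ± √(tr²−4·det))/2 = 25, 625/4356
κ_2(A) = √(λ_max/λ_min) = √(25 / (625/4356)) = 13.2000
worst-case relative error ≤ 13.2000 × 1/973 = 0.0136


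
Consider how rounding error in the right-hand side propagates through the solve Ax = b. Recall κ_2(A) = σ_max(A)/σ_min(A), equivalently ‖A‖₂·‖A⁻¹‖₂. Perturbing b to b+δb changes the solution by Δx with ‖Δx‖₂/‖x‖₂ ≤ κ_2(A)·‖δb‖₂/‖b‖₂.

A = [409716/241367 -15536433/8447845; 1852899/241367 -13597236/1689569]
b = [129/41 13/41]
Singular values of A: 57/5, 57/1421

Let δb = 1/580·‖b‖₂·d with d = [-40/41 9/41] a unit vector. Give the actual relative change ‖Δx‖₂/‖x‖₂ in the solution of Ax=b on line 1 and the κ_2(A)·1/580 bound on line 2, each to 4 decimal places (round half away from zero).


0.0018
0.4900

largest singular value 57/5, smallest 57/1421
condition number: (57/5) ÷ (57/1421) = 284.2000
κ_2(A)·‖δb‖/‖b‖ = 0.4900
solve Ax = b  →  x = [-54.0974 -51.6425]
2-norm of b is 3.1623; of x, 74.7895
with δb = [-0.0053 0.0012], A·Δx = δb → ‖Δx‖ = 0.1359
dividing the unrounded norms, ‖Δx‖/‖x‖ = 0.0018
tightness: 0.0018 against a bound of 0.4900 (unrounded ratio ≈ 0.0037)


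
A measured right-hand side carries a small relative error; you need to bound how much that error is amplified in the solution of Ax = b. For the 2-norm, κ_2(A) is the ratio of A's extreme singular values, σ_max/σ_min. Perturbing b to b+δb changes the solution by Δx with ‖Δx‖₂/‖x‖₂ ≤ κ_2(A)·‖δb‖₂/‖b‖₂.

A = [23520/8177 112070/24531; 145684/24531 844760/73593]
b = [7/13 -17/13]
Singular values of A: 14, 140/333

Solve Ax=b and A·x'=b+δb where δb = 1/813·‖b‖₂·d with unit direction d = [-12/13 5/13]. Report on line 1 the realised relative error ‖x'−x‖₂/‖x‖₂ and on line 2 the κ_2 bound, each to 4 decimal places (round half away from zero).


0.0017
0.0410

from the listed singular values, σ₁ = 14, σ_n = 140/333
condition number: 14 ÷ (140/333) = 33.3000
worst-case relative error ≤ 33.3000 × 1/813 = 0.0410
solve Ax = b  →  x = [2.0651 -1.1824]
‖b‖ = 1.4142, ‖x‖ = 2.3796
re-solving with b+δb shifts x by Δx of norm 0.0041
dividing the unrounded norms, ‖Δx‖/‖x‖ = 0.0017
so the bound overstates the realised error by a factor of ≈ 23.5573 (computed from the unrounded values)


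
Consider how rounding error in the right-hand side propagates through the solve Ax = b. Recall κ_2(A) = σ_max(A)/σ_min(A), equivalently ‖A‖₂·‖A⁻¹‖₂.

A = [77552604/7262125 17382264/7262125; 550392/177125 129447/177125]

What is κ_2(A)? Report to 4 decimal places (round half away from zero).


form AᵀA = [10437814388304/84381535225 469697715144/16876307045; 469697715144/16876307045 528497314641/84381535225] with trace 1304736669/10039445 and determinant 168896016/1254930625
char-poly roots: 3249/25 and 51984/50197225
σ_max=√(3249/25)=(57/5), σ_min=√(51984/50197225)=(228/7085) → κ = 354.2500

354.2500


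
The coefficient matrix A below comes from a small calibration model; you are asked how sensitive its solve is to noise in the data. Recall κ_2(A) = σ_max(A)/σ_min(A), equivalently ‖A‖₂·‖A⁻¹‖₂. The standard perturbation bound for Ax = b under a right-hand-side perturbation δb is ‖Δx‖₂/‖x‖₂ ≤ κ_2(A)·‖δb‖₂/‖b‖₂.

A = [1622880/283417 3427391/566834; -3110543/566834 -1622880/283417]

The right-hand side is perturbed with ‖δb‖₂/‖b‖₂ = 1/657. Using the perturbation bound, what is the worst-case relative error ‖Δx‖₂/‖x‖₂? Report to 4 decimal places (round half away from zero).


form AᵀA = [24031433689/382046116 6308134560/95511529; 6308134560/95511529 26494610041/382046116] with trace 30039265/227138 and determinant 279841/1817104
char-poly roots: 529/4 and 529/454276
σ_max=√(529/4)=(23/2), σ_min=√(529/454276)=(23/674) → κ = 337.0000
bound on ‖Δx‖/‖x‖: κ·ε = 337.0000·1/657 = 0.5129

0.5129


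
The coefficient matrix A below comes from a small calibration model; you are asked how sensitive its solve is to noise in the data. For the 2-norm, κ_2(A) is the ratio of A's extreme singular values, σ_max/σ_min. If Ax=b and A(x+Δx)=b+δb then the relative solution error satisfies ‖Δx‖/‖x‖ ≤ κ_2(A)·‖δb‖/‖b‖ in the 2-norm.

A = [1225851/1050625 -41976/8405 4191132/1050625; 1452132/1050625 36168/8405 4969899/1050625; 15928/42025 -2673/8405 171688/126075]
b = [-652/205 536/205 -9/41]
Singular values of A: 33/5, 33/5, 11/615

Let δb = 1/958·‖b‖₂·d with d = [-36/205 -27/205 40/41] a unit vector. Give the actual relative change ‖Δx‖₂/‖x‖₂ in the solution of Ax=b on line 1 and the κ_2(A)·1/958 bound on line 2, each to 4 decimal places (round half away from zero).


0.3852
0.3852

σ_max = 33/5, σ_min = 11/615
κ = σ_max/σ_min = (33/5)/(11/615) = 369.0000
bound on ‖Δx‖/‖x‖: κ·ε = 369.0000·1/958 = 0.3852
solve Ax = b  →  x = [-0.0041 0.6245 -0.0142]
‖b‖₂ = 4.1231 and ‖x‖₂ = 0.6247
Δx = A⁻¹·δb where δb = 1/958·4.1231·d; ‖Δx‖ = 0.2406
relative error = 0.3852
so the bound is sharp here: realised error equals the bound


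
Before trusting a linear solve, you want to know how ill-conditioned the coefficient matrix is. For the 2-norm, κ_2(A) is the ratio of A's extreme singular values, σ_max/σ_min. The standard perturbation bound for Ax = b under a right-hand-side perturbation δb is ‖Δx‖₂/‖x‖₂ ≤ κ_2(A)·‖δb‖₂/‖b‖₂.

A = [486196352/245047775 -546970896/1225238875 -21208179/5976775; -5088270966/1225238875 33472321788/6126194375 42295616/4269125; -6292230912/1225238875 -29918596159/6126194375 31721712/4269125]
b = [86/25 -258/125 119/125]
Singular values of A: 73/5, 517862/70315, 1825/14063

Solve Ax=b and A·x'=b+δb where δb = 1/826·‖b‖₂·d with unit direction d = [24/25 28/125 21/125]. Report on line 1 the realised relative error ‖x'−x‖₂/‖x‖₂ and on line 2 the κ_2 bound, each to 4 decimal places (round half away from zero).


0.0017
0.1362

largest singular value 73/5, smallest 1825/14063
κ_2(A) = (73/5) / (1825/14063) = 112.5040
κ_2(A)·‖δb‖/‖b‖ = 0.1362
solve Ax = b  →  x = [19.9034 -4.7566 10.7578]
‖b‖₂ = 4.1231 and ‖x‖₂ = 23.1193
Δx = A⁻¹·δb where δb = 1/826·4.1231·d; ‖Δx‖ = 0.0385
realised ‖Δx‖/‖x‖ = 0.0017
tightness: 0.0017 against a bound of 0.1362 (unrounded ratio ≈ 0.0122)
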